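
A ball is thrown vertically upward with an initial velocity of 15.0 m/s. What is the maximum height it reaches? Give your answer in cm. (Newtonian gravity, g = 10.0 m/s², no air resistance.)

h_max = v₀² / (2g) = 15.0² / (2 × 10.0) = 225.0 / 20.0 = 11.25 m
h_max = 11.25 m / 0.01 = 1125 cm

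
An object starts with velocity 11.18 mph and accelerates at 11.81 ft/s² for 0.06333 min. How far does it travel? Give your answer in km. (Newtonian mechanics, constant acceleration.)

v₀ = 11.18 mph × 0.44704 = 4.99791 m/s
a = 11.81 ft/s² × 0.3048 = 3.59969 m/s²
t = 0.06333 min × 60.0 = 3.7998 s
d = v₀ × t + ½ × a × t² = 4.99791 × 3.7998 + 0.5 × 3.59969 × 3.7998² = 44.9781 m
d = 44.9781 m / 1000.0 = 0.04498 km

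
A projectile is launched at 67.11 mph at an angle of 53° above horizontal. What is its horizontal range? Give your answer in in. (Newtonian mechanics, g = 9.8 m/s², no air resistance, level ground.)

v₀ = 67.11 mph × 0.44704 = 30.0009 m/s
R = v₀² × sin(2θ) / g = 30.0009² × sin(2 × 53°) / 9.8 = 900.054 × 0.961262 / 9.8 = 88.2845 m
R = 88.2845 m / 0.0254 = 3476 in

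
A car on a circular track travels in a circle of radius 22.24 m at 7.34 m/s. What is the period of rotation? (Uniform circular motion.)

T = 2πr/v = 2π×22.24/7.34 = 19.04 s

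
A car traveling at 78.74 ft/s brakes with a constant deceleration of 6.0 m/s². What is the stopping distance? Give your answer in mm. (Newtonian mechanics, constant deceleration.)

v₀ = 78.74 ft/s × 0.3048 = 24.0 m/s
d = v₀² / (2a) = 24.0² / (2 × 6.0) = 576.0 / 12.0 = 48.0 m
d = 48.0 m / 0.001 = 48000 mm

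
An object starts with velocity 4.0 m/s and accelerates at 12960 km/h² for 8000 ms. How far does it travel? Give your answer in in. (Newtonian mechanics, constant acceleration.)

a = 12960 km/h² × 7.716049382716049e-05 = 1.0 m/s²
t = 8000 ms × 0.001 = 8.0 s
d = v₀ × t + ½ × a × t² = 4.0 × 8.0 + 0.5 × 1.0 × 8.0² = 64.0 m
d = 64.0 m / 0.0254 = 2520 in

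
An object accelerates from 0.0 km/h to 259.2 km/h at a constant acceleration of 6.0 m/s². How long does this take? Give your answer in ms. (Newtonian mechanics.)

v₀ = 0.0 km/h × 0.2777777777777778 = 0.0 m/s
v = 259.2 km/h × 0.2777777777777778 = 72.0 m/s
t = (v - v₀) / a = (72.0 - 0.0) / 6.0 = 12.0 s
t = 12.0 s / 0.001 = 12000 ms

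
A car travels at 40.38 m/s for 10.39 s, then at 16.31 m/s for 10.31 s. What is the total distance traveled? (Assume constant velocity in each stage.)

d₁ = v₁t₁ = 40.38 × 10.39 = 419.5482 m
d₂ = v₂t₂ = 16.31 × 10.31 = 168.1561 m
d_total = 419.5482 + 168.1561 = 587.7 m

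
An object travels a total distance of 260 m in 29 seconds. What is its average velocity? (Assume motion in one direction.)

v_avg = Δd / Δt = 260 / 29 = 8.97 m/s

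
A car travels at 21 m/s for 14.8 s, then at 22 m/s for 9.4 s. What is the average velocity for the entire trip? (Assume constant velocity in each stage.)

d₁ = v₁t₁ = 21 × 14.8 = 310.8 m
d₂ = v₂t₂ = 22 × 9.4 = 206.8 m
d_total = 517.6 m, t_total = 24.2 s
v_avg = d_total/t_total = 517.6/24.2 = 21.39 m/s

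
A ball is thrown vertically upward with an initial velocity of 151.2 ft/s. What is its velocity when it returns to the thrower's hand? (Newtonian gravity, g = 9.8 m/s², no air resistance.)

By conservation of energy (no air resistance), the ball returns to the throw height with the same speed as launch, but directed downward.
|v_ground| = v₀ = 151.2 ft/s
v_ground = 151.2 ft/s (downward)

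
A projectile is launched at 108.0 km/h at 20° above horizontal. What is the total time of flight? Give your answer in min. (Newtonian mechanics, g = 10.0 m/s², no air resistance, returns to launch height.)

v₀ = 108.0 km/h × 0.2777777777777778 = 30.0 m/s
T = 2 × v₀ × sin(θ) / g = 2 × 30.0 × sin(20°) / 10.0 = 2 × 30.0 × 0.34202 / 10.0 = 2.05212 s
T = 2.05212 s / 60.0 = 0.0342 min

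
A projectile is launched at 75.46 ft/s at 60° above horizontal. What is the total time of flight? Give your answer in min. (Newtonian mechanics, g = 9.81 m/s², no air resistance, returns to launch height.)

v₀ = 75.46 ft/s × 0.3048 = 23.0002 m/s
T = 2 × v₀ × sin(θ) / g = 2 × 23.0002 × sin(60°) / 9.81 = 2 × 23.0002 × 0.866025 / 9.81 = 4.06091 s
T = 4.06091 s / 60.0 = 0.06768 min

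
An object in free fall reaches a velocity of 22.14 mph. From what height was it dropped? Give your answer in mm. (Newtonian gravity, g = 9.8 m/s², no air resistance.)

v = 22.14 mph × 0.44704 = 9.89747 m/s
h = v² / (2g) = 9.89747² / (2 × 9.8) = 4.99795 m
h = 4.99795 m / 0.001 = 4998 mm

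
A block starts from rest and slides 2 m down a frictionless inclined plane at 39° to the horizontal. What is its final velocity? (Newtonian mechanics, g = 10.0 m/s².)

a = g sin(θ) = 10.0 × sin(39°) = 6.2932 m/s²
v = √(2ad) = √(2 × 6.2932 × 2) = 5.02 m/s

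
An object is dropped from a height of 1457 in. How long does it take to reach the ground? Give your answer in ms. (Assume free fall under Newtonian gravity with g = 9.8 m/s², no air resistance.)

h = 1457 in × 0.0254 = 37.0078 m
t = √(2h/g) = √(2 × 37.0078 / 9.8) = 2.7482 s
t = 2.7482 s / 0.001 = 2748 ms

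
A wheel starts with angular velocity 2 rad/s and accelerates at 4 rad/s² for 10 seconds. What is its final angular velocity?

ω = ω₀ + αt = 2 + 4 × 10 = 42 rad/s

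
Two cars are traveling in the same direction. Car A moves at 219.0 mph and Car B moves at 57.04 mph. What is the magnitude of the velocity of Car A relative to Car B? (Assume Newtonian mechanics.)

v_rel = |v_A - v_B| = |219.0 - 57.04| = 161.96 mph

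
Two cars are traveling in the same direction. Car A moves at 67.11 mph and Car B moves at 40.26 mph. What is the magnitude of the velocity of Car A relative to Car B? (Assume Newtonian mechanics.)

v_rel = |v_A - v_B| = |67.11 - 40.26| = 26.85 mph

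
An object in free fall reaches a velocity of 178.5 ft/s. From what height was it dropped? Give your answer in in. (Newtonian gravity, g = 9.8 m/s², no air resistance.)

v = 178.5 ft/s × 0.3048 = 54.4068 m/s
h = v² / (2g) = 54.4068² / (2 × 9.8) = 151.026 m
h = 151.026 m / 0.0254 = 5946 in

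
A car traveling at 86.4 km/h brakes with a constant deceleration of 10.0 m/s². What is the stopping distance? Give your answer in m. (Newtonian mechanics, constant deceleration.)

v₀ = 86.4 km/h × 0.2777777777777778 = 24.0 m/s
d = v₀² / (2a) = 24.0² / (2 × 10.0) = 576.0 / 20.0 = 28.8 m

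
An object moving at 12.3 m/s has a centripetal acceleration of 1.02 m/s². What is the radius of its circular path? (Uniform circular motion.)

r = v²/a_c = 12.3²/1.02 = 148.32 m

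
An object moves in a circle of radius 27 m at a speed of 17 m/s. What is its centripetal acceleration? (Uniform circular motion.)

a_c = v²/r = 17²/27 = 289/27 = 10.7 m/s²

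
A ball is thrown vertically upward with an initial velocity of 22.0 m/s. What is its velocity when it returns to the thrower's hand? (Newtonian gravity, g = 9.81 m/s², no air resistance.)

By conservation of energy (no air resistance), the ball returns to the throw height with the same speed as launch, but directed downward.
|v_ground| = v₀ = 22.0 m/s
v_ground = 22.0 m/s (downward)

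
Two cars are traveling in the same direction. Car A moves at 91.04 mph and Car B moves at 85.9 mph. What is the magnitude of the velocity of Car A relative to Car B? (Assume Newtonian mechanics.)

v_rel = |v_A - v_B| = |91.04 - 85.9| = 5.14 mph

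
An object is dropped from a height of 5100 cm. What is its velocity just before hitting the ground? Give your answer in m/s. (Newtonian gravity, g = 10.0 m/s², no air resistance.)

h = 5100 cm × 0.01 = 51.0 m
v = √(2gh) = √(2 × 10.0 × 51.0) = 31.94 m/s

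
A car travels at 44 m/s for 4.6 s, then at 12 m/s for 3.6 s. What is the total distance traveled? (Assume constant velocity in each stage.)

d₁ = v₁t₁ = 44 × 4.6 = 202.4 m
d₂ = v₂t₂ = 12 × 3.6 = 43.2 m
d_total = 202.4 + 43.2 = 245.6 m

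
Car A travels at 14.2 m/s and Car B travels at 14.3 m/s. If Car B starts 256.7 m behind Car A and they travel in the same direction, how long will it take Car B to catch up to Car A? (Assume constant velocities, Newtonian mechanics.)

Relative speed: v_rel = 14.3 - 14.2 = 0.1 m/s
Time to catch: t = d₀/v_rel = 256.7/0.1 = 2567.0 s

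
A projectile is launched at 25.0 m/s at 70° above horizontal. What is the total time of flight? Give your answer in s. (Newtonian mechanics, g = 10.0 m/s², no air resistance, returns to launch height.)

T = 2 × v₀ × sin(θ) / g = 2 × 25.0 × sin(70°) / 10.0 = 2 × 25.0 × 0.939693 / 10.0 = 4.698 s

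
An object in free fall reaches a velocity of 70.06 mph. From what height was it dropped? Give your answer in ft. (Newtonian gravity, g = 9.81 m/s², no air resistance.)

v = 70.06 mph × 0.44704 = 31.3196 m/s
h = v² / (2g) = 31.3196² / (2 × 9.81) = 49.9958 m
h = 49.9958 m / 0.3048 = 164.0 ft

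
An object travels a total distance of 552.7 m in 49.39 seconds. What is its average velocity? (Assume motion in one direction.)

v_avg = Δd / Δt = 552.7 / 49.39 = 11.19 m/s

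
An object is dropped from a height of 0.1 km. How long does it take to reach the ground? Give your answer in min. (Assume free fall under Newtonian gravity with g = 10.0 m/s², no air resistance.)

h = 0.1 km × 1000.0 = 100.0 m
t = √(2h/g) = √(2 × 100.0 / 10.0) = 4.47214 s
t = 4.47214 s / 60.0 = 0.07454 min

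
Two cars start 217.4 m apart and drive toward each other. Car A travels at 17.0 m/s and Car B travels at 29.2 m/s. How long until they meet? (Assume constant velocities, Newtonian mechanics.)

Combined speed: v_combined = 17.0 + 29.2 = 46.2 m/s
Time to meet: t = d/v_combined = 217.4/46.2 = 4.71 s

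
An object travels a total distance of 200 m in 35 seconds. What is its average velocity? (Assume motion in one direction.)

v_avg = Δd / Δt = 200 / 35 = 5.71 m/s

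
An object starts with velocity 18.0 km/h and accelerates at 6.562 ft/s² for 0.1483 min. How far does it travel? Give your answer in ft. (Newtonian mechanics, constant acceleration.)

v₀ = 18.0 km/h × 0.2777777777777778 = 5.0 m/s
a = 6.562 ft/s² × 0.3048 = 2.0001 m/s²
t = 0.1483 min × 60.0 = 8.898 s
d = v₀ × t + ½ × a × t² = 5.0 × 8.898 + 0.5 × 2.0001 × 8.898² = 123.668 m
d = 123.668 m / 0.3048 = 405.7 ft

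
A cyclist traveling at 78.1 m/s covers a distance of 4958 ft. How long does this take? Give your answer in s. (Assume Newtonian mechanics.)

d = 4958 ft × 0.3048 = 1511.2 m
t = d / v = 1511.2 / 78.1 = 19.35 s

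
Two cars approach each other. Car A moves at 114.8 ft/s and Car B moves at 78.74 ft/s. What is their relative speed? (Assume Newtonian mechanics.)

v_rel = v_A + v_B = 114.8 + 78.74 = 193.54 ft/s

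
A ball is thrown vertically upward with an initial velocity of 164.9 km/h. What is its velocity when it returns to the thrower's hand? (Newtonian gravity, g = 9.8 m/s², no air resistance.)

By conservation of energy (no air resistance), the ball returns to the throw height with the same speed as launch, but directed downward.
|v_ground| = v₀ = 164.9 km/h
v_ground = 164.9 km/h (downward)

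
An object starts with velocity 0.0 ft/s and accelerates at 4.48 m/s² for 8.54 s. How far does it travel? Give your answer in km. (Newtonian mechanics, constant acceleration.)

v₀ = 0.0 ft/s × 0.3048 = 0.0 m/s
d = v₀ × t + ½ × a × t² = 0.0 × 8.54 + 0.5 × 4.48 × 8.54² = 163.367 m
d = 163.367 m / 1000.0 = 0.1634 km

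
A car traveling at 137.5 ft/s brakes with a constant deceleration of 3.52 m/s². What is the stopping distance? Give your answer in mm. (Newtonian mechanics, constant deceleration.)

v₀ = 137.5 ft/s × 0.3048 = 41.91 m/s
d = v₀² / (2a) = 41.91² / (2 × 3.52) = 1756.45 / 7.04 = 249.496 m
d = 249.496 m / 0.001 = 249500 mm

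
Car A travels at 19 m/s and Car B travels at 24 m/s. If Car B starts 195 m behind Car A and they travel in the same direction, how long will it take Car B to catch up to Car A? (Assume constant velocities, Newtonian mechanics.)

Relative speed: v_rel = 24 - 19 = 5 m/s
Time to catch: t = d₀/v_rel = 195/5 = 39.0 s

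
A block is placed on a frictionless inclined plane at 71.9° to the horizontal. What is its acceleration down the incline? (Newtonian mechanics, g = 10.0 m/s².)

a = g sin(θ) = 10.0 × sin(71.9°) = 10.0 × 0.9505 = 9.51 m/s²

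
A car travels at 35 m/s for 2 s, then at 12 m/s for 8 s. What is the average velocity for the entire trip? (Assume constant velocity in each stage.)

d₁ = v₁t₁ = 35 × 2 = 70 m
d₂ = v₂t₂ = 12 × 8 = 96 m
d_total = 166 m, t_total = 10 s
v_avg = d_total/t_total = 166/10 = 16.6 m/s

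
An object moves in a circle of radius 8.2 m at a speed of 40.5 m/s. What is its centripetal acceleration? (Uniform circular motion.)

a_c = v²/r = 40.5²/8.2 = 1640.25/8.2 = 200.03 m/s²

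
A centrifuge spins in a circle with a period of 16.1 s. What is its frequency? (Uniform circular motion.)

f = 1/T = 1/16.1 = 0.0621 Hz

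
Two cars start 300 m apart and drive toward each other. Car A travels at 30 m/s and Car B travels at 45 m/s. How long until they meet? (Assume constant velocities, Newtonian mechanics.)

Combined speed: v_combined = 30 + 45 = 75 m/s
Time to meet: t = d/v_combined = 300/75 = 4.0 s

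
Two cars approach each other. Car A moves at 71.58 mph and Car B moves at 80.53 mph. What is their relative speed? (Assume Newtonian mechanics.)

v_rel = v_A + v_B = 71.58 + 80.53 = 152.11 mph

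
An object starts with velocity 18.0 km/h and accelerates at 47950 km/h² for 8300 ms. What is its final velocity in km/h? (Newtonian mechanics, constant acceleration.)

v₀ = 18.0 km/h × 0.2777777777777778 = 5.0 m/s
a = 47950 km/h² × 7.716049382716049e-05 = 3.69985 m/s²
t = 8300 ms × 0.001 = 8.3 s
v = v₀ + a × t = 5.0 + 3.69985 × 8.3 = 35.7088 m/s
v = 35.7088 m/s / 0.2777777777777778 = 128.6 km/h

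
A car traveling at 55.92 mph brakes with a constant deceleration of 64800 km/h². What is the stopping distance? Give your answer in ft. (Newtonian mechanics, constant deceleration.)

v₀ = 55.92 mph × 0.44704 = 24.9985 m/s
a = 64800 km/h² × 7.716049382716049e-05 = 5.0 m/s²
d = v₀² / (2a) = 24.9985² / (2 × 5.0) = 624.925 / 10.0 = 62.4925 m
d = 62.4925 m / 0.3048 = 205.0 ft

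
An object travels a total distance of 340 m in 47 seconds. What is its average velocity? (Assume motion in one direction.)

v_avg = Δd / Δt = 340 / 47 = 7.23 m/s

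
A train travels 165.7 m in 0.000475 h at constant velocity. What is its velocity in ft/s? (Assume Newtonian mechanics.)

t = 0.000475 h × 3600.0 = 1.71 s
v = d / t = 165.7 / 1.71 = 96.9006 m/s
v = 96.9006 m/s / 0.3048 = 317.9 ft/s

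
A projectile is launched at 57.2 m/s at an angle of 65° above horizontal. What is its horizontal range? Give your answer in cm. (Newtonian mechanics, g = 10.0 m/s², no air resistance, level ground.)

R = v₀² × sin(2θ) / g = 57.2² × sin(2 × 65°) / 10.0 = 3271.84 × 0.766044 / 10.0 = 250.637 m
R = 250.637 m / 0.01 = 25060 cm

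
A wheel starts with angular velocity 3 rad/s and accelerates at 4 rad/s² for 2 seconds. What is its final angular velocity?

ω = ω₀ + αt = 3 + 4 × 2 = 11 rad/s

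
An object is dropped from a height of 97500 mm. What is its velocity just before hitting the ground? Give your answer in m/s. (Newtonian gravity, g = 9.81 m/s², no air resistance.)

h = 97500 mm × 0.001 = 97.5 m
v = √(2gh) = √(2 × 9.81 × 97.5) = 43.74 m/s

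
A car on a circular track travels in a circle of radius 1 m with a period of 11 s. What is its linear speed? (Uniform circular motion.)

v = 2πr/T = 2π×1/11 = 0.57 m/s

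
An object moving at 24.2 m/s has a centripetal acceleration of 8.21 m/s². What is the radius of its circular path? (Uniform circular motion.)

r = v²/a_c = 24.2²/8.21 = 71.33 m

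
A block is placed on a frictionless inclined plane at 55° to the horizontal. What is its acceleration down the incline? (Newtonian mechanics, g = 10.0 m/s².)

a = g sin(θ) = 10.0 × sin(55°) = 10.0 × 0.8192 = 8.19 m/s²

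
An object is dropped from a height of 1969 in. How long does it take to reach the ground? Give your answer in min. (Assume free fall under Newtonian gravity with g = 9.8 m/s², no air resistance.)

h = 1969 in × 0.0254 = 50.0126 m
t = √(2h/g) = √(2 × 50.0126 / 9.8) = 3.19479 s
t = 3.19479 s / 60.0 = 0.05325 min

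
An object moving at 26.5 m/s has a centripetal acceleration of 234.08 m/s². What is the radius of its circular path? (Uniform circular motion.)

r = v²/a_c = 26.5²/234.08 = 3.0 m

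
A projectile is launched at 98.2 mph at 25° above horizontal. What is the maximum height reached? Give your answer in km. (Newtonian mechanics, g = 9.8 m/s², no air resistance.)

v₀ = 98.2 mph × 0.44704 = 43.8993 m/s
H = v₀² × sin²(θ) / (2g) = 43.8993² × sin(25°)² / (2 × 9.8) = 1927.15 × 0.178606 / 19.6 = 17.5613 m
H = 17.5613 m / 1000.0 = 0.01756 km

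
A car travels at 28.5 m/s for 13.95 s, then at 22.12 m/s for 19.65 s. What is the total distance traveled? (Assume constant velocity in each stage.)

d₁ = v₁t₁ = 28.5 × 13.95 = 397.575 m
d₂ = v₂t₂ = 22.12 × 19.65 = 434.658 m
d_total = 397.575 + 434.658 = 832.23 m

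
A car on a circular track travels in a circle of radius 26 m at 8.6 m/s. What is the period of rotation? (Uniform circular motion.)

T = 2πr/v = 2π×26/8.6 = 19.0 s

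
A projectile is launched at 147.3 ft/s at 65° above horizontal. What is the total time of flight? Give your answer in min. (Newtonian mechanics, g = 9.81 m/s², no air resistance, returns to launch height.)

v₀ = 147.3 ft/s × 0.3048 = 44.897 m/s
T = 2 × v₀ × sin(θ) / g = 2 × 44.897 × sin(65°) / 9.81 = 2 × 44.897 × 0.906308 / 9.81 = 8.29572 s
T = 8.29572 s / 60.0 = 0.1383 min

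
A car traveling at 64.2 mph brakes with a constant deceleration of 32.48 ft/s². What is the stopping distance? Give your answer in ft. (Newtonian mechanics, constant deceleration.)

v₀ = 64.2 mph × 0.44704 = 28.7 m/s
a = 32.48 ft/s² × 0.3048 = 9.8999 m/s²
d = v₀² / (2a) = 28.7² / (2 × 9.8999) = 823.69 / 19.7998 = 41.6009 m
d = 41.6009 m / 0.3048 = 136.5 ft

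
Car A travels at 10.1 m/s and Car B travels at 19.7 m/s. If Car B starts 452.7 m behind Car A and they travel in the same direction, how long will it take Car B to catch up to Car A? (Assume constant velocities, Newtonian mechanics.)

Relative speed: v_rel = 19.7 - 10.1 = 9.6 m/s
Time to catch: t = d₀/v_rel = 452.7/9.6 = 47.16 s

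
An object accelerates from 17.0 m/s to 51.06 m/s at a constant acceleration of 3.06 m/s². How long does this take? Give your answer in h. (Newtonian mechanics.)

t = (v - v₀) / a = (51.06 - 17.0) / 3.06 = 11.1307 s
t = 11.1307 s / 3600.0 = 0.003092 h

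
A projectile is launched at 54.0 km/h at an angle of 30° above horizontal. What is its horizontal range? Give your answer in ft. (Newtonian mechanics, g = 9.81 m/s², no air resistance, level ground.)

v₀ = 54.0 km/h × 0.2777777777777778 = 15.0 m/s
R = v₀² × sin(2θ) / g = 15.0² × sin(2 × 30°) / 9.81 = 225.0 × 0.866025 / 9.81 = 19.863 m
R = 19.863 m / 0.3048 = 65.17 ft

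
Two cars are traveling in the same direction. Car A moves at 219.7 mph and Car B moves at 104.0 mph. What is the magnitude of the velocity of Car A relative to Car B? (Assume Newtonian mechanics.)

v_rel = |v_A - v_B| = |219.7 - 104.0| = 115.7 mph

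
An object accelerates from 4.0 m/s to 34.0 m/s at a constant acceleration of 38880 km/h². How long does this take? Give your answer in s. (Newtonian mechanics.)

a = 38880 km/h² × 7.716049382716049e-05 = 3.0 m/s²
t = (v - v₀) / a = (34.0 - 4.0) / 3.0 = 10.0 s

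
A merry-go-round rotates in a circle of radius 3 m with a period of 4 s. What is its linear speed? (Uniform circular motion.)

v = 2πr/T = 2π×3/4 = 4.71 m/s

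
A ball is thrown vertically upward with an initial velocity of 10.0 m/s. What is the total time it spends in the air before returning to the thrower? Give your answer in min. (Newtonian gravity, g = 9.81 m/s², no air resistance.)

t_total = 2 × v₀ / g = 2 × 10.0 / 9.81 = 2.03874 s
t_total = 2.03874 s / 60.0 = 0.03398 min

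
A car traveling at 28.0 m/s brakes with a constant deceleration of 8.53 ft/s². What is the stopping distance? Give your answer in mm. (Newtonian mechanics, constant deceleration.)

a = 8.53 ft/s² × 0.3048 = 2.59994 m/s²
d = v₀² / (2a) = 28.0² / (2 × 2.59994) = 784.0 / 5.19988 = 150.773 m
d = 150.773 m / 0.001 = 150800 mm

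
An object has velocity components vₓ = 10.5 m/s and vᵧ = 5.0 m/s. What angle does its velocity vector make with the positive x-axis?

θ = arctan(vᵧ/vₓ) = arctan(5.0/10.5) = 25.46°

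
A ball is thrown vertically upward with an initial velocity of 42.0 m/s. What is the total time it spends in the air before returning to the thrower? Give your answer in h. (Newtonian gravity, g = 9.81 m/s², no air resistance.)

t_total = 2 × v₀ / g = 2 × 42.0 / 9.81 = 8.56269 s
t_total = 8.56269 s / 3600.0 = 0.002379 h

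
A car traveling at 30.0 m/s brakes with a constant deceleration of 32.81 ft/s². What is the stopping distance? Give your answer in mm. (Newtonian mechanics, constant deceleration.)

a = 32.81 ft/s² × 0.3048 = 10.0005 m/s²
d = v₀² / (2a) = 30.0² / (2 × 10.0005) = 900.0 / 20.001 = 44.9978 m
d = 44.9978 m / 0.001 = 45000 mm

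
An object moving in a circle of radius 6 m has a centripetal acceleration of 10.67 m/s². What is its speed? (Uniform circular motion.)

v = √(a_c × r) = √(10.67 × 6) = 8.0 m/s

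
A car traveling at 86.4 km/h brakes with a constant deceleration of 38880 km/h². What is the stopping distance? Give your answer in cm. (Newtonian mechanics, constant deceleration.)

v₀ = 86.4 km/h × 0.2777777777777778 = 24.0 m/s
a = 38880 km/h² × 7.716049382716049e-05 = 3.0 m/s²
d = v₀² / (2a) = 24.0² / (2 × 3.0) = 576.0 / 6.0 = 96.0 m
d = 96.0 m / 0.01 = 9600 cm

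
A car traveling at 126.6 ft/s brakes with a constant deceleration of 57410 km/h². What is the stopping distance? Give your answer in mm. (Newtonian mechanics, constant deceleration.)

v₀ = 126.6 ft/s × 0.3048 = 38.5877 m/s
a = 57410 km/h² × 7.716049382716049e-05 = 4.42978 m/s²
d = v₀² / (2a) = 38.5877² / (2 × 4.42978) = 1489.01 / 8.85956 = 168.068 m
d = 168.068 m / 0.001 = 168100 mm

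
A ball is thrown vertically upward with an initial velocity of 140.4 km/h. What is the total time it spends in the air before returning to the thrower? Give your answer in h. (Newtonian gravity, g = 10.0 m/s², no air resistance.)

v₀ = 140.4 km/h × 0.2777777777777778 = 39.0 m/s
t_total = 2 × v₀ / g = 2 × 39.0 / 10.0 = 7.8 s
t_total = 7.8 s / 3600.0 = 0.002167 h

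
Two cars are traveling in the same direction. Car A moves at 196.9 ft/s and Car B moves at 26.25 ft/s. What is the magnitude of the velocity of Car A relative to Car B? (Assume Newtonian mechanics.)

v_rel = |v_A - v_B| = |196.9 - 26.25| = 170.65 ft/s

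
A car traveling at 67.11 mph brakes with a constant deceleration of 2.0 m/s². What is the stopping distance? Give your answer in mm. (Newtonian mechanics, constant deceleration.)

v₀ = 67.11 mph × 0.44704 = 30.0009 m/s
d = v₀² / (2a) = 30.0009² / (2 × 2.0) = 900.054 / 4.0 = 225.013 m
d = 225.013 m / 0.001 = 225000 mm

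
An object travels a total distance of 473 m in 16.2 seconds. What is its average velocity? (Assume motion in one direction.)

v_avg = Δd / Δt = 473 / 16.2 = 29.2 m/s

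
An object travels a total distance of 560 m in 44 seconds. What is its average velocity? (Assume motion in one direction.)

v_avg = Δd / Δt = 560 / 44 = 12.73 m/s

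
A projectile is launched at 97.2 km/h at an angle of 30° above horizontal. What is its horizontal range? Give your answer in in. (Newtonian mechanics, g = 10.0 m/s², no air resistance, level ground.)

v₀ = 97.2 km/h × 0.2777777777777778 = 27.0 m/s
R = v₀² × sin(2θ) / g = 27.0² × sin(2 × 30°) / 10.0 = 729.0 × 0.866025 / 10.0 = 63.1332 m
R = 63.1332 m / 0.0254 = 2486 in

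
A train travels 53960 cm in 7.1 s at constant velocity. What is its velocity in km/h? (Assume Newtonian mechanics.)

d = 53960 cm × 0.01 = 539.6 m
v = d / t = 539.6 / 7.1 = 76.0 m/s
v = 76.0 m/s / 0.2777777777777778 = 273.6 km/h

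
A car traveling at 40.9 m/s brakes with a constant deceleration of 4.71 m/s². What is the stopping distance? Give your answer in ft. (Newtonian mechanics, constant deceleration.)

d = v₀² / (2a) = 40.9² / (2 × 4.71) = 1672.81 / 9.42 = 177.581 m
d = 177.581 m / 0.3048 = 582.6 ft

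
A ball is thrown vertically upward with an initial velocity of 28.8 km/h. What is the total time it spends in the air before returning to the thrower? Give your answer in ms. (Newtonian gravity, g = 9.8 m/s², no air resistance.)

v₀ = 28.8 km/h × 0.2777777777777778 = 8.0 m/s
t_total = 2 × v₀ / g = 2 × 8.0 / 9.8 = 1.63265 s
t_total = 1.63265 s / 0.001 = 1633 ms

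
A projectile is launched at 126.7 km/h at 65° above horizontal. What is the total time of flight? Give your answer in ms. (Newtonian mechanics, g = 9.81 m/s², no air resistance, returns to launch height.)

v₀ = 126.7 km/h × 0.2777777777777778 = 35.1944 m/s
T = 2 × v₀ × sin(θ) / g = 2 × 35.1944 × sin(65°) / 9.81 = 2 × 35.1944 × 0.906308 / 9.81 = 6.50295 s
T = 6.50295 s / 0.001 = 6503 ms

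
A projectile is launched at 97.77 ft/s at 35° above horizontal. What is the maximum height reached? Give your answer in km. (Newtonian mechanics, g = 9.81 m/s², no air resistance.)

v₀ = 97.77 ft/s × 0.3048 = 29.8003 m/s
H = v₀² × sin²(θ) / (2g) = 29.8003² × sin(35°)² / (2 × 9.81) = 888.058 × 0.32899 / 19.62 = 14.891 m
H = 14.891 m / 1000.0 = 0.01489 km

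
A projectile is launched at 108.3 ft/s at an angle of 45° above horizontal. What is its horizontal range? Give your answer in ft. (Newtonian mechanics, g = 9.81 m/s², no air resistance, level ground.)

v₀ = 108.3 ft/s × 0.3048 = 33.0098 m/s
R = v₀² × sin(2θ) / g = 33.0098² × sin(2 × 45°) / 9.81 = 1089.65 × 1.0 / 9.81 = 111.075 m
R = 111.075 m / 0.3048 = 364.4 ft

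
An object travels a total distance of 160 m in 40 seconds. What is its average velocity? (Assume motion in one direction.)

v_avg = Δd / Δt = 160 / 40 = 4.0 m/s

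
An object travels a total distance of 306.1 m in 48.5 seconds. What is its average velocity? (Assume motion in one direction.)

v_avg = Δd / Δt = 306.1 / 48.5 = 6.31 m/s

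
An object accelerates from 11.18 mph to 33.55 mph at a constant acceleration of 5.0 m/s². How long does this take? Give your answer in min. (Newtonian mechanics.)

v₀ = 11.18 mph × 0.44704 = 4.99791 m/s
v = 33.55 mph × 0.44704 = 14.9982 m/s
t = (v - v₀) / a = (14.9982 - 4.99791) / 5.0 = 2.00006 s
t = 2.00006 s / 60.0 = 0.03333 min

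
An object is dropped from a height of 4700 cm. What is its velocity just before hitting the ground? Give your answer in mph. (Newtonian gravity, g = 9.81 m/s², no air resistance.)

h = 4700 cm × 0.01 = 47.0 m
v = √(2gh) = √(2 × 9.81 × 47.0) = 30.3668 m/s
v = 30.3668 m/s / 0.44704 = 67.93 mph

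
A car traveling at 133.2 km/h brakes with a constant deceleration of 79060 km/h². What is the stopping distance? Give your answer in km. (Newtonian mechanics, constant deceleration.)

v₀ = 133.2 km/h × 0.2777777777777778 = 37.0 m/s
a = 79060 km/h² × 7.716049382716049e-05 = 6.10031 m/s²
d = v₀² / (2a) = 37.0² / (2 × 6.10031) = 1369.0 / 12.2006 = 112.208 m
d = 112.208 m / 1000.0 = 0.1122 km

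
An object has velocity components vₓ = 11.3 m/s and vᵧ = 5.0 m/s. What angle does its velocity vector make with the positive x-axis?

θ = arctan(vᵧ/vₓ) = arctan(5.0/11.3) = 23.87°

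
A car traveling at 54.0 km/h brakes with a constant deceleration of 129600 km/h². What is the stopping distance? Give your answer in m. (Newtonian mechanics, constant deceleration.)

v₀ = 54.0 km/h × 0.2777777777777778 = 15.0 m/s
a = 129600 km/h² × 7.716049382716049e-05 = 10.0 m/s²
d = v₀² / (2a) = 15.0² / (2 × 10.0) = 225.0 / 20.0 = 11.25 m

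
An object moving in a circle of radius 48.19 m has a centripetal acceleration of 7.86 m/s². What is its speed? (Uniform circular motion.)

v = √(a_c × r) = √(7.86 × 48.19) = 19.46 m/s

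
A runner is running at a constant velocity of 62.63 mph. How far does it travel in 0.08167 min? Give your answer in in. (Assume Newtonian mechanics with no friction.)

v = 62.63 mph × 0.44704 = 27.9981 m/s
t = 0.08167 min × 60.0 = 4.9002 s
d = v × t = 27.9981 × 4.9002 = 137.196 m
d = 137.196 m / 0.0254 = 5401 in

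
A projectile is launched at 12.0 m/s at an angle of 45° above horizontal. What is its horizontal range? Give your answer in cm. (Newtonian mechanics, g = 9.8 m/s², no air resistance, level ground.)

R = v₀² × sin(2θ) / g = 12.0² × sin(2 × 45°) / 9.8 = 144.0 × 1.0 / 9.8 = 14.6939 m
R = 14.6939 m / 0.01 = 1469 cm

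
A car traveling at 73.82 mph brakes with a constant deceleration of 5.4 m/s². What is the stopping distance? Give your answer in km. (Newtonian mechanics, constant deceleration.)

v₀ = 73.82 mph × 0.44704 = 33.0005 m/s
d = v₀² / (2a) = 33.0005² / (2 × 5.4) = 1089.03 / 10.8 = 100.836 m
d = 100.836 m / 1000.0 = 0.1008 km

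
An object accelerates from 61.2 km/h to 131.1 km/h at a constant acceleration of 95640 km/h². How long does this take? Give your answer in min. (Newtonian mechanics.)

v₀ = 61.2 km/h × 0.2777777777777778 = 17.0 m/s
v = 131.1 km/h × 0.2777777777777778 = 36.4167 m/s
a = 95640 km/h² × 7.716049382716049e-05 = 7.37963 m/s²
t = (v - v₀) / a = (36.4167 - 17.0) / 7.37963 = 2.63112 s
t = 2.63112 s / 60.0 = 0.04385 min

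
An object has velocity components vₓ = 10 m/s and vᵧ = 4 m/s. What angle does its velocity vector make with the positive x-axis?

θ = arctan(vᵧ/vₓ) = arctan(4/10) = 21.8°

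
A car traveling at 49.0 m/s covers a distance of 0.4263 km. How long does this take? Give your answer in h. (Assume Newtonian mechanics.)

d = 0.4263 km × 1000.0 = 426.3 m
t = d / v = 426.3 / 49.0 = 8.7 s
t = 8.7 s / 3600.0 = 0.002417 h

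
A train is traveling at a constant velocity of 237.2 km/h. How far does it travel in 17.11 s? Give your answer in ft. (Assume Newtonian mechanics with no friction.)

v = 237.2 km/h × 0.2777777777777778 = 65.8889 m/s
d = v × t = 65.8889 × 17.11 = 1127.36 m
d = 1127.36 m / 0.3048 = 3699 ft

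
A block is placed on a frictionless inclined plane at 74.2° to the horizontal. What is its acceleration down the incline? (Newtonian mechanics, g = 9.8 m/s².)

a = g sin(θ) = 9.8 × sin(74.2°) = 9.8 × 0.9622 = 9.43 m/s²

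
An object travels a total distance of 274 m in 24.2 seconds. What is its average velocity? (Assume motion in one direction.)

v_avg = Δd / Δt = 274 / 24.2 = 11.32 m/s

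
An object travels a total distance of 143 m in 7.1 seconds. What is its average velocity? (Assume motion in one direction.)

v_avg = Δd / Δt = 143 / 7.1 = 20.14 m/s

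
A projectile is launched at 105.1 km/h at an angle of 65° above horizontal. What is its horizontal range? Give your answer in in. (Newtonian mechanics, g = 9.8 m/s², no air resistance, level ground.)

v₀ = 105.1 km/h × 0.2777777777777778 = 29.1944 m/s
R = v₀² × sin(2θ) / g = 29.1944² × sin(2 × 65°) / 9.8 = 852.313 × 0.766044 / 9.8 = 66.6234 m
R = 66.6234 m / 0.0254 = 2623 in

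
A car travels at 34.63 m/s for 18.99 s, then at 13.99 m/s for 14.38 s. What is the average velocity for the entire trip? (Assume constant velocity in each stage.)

d₁ = v₁t₁ = 34.63 × 18.99 = 657.6237 m
d₂ = v₂t₂ = 13.99 × 14.38 = 201.1762 m
d_total = 858.7999 m, t_total = 33.37 s
v_avg = d_total/t_total = 858.7999/33.37 = 25.74 m/s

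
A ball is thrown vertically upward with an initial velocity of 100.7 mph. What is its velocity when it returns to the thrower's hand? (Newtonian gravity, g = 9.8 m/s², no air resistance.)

By conservation of energy (no air resistance), the ball returns to the throw height with the same speed as launch, but directed downward.
|v_ground| = v₀ = 100.7 mph
v_ground = 100.7 mph (downward)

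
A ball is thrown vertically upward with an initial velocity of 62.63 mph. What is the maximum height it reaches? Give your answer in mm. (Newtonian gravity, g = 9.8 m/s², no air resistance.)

v₀ = 62.63 mph × 0.44704 = 27.9981 m/s
h_max = v₀² / (2g) = 27.9981² / (2 × 9.8) = 783.894 / 19.6 = 39.9946 m
h_max = 39.9946 m / 0.001 = 39990 mm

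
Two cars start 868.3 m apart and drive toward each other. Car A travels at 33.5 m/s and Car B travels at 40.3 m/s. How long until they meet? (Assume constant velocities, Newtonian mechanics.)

Combined speed: v_combined = 33.5 + 40.3 = 73.8 m/s
Time to meet: t = d/v_combined = 868.3/73.8 = 11.77 s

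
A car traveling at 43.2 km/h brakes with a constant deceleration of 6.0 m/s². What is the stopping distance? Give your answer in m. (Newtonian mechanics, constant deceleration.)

v₀ = 43.2 km/h × 0.2777777777777778 = 12.0 m/s
d = v₀² / (2a) = 12.0² / (2 × 6.0) = 144.0 / 12.0 = 12.0 m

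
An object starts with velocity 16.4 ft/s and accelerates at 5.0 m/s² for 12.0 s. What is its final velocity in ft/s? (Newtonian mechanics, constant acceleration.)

v₀ = 16.4 ft/s × 0.3048 = 4.99872 m/s
v = v₀ + a × t = 4.99872 + 5.0 × 12.0 = 64.9987 m/s
v = 64.9987 m/s / 0.3048 = 213.3 ft/s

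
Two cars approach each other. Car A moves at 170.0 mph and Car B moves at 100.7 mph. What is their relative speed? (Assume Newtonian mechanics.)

v_rel = v_A + v_B = 170.0 + 100.7 = 270.7 mph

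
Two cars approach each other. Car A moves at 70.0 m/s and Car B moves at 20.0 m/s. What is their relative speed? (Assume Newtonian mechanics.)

v_rel = v_A + v_B = 70.0 + 20.0 = 90.0 m/s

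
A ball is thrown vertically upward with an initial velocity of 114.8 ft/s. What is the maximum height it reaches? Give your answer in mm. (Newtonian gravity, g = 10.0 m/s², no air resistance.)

v₀ = 114.8 ft/s × 0.3048 = 34.991 m/s
h_max = v₀² / (2g) = 34.991² / (2 × 10.0) = 1224.37 / 20.0 = 61.2185 m
h_max = 61.2185 m / 0.001 = 61220 mm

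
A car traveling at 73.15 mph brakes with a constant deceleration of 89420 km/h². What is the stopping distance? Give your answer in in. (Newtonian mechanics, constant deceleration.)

v₀ = 73.15 mph × 0.44704 = 32.701 m/s
a = 89420 km/h² × 7.716049382716049e-05 = 6.89969 m/s²
d = v₀² / (2a) = 32.701² / (2 × 6.89969) = 1069.36 / 13.7994 = 77.4932 m
d = 77.4932 m / 0.0254 = 3051 in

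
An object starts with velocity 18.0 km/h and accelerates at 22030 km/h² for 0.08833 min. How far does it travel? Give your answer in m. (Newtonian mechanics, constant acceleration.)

v₀ = 18.0 km/h × 0.2777777777777778 = 5.0 m/s
a = 22030 km/h² × 7.716049382716049e-05 = 1.69985 m/s²
t = 0.08833 min × 60.0 = 5.2998 s
d = v₀ × t + ½ × a × t² = 5.0 × 5.2998 + 0.5 × 1.69985 × 5.2998² = 50.37 m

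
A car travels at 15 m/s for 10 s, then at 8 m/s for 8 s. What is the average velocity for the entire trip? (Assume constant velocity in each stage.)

d₁ = v₁t₁ = 15 × 10 = 150 m
d₂ = v₂t₂ = 8 × 8 = 64 m
d_total = 214 m, t_total = 18 s
v_avg = d_total/t_total = 214/18 = 11.89 m/s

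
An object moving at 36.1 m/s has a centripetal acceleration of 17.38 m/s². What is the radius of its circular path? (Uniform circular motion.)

r = v²/a_c = 36.1²/17.38 = 74.98 m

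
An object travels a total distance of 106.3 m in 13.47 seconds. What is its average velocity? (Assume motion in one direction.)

v_avg = Δd / Δt = 106.3 / 13.47 = 7.89 m/s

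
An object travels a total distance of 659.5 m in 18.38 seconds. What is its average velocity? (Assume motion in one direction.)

v_avg = Δd / Δt = 659.5 / 18.38 = 35.88 m/s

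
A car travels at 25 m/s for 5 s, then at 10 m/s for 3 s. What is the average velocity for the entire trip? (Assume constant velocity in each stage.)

d₁ = v₁t₁ = 25 × 5 = 125 m
d₂ = v₂t₂ = 10 × 3 = 30 m
d_total = 155 m, t_total = 8 s
v_avg = d_total/t_total = 155/8 = 19.38 m/s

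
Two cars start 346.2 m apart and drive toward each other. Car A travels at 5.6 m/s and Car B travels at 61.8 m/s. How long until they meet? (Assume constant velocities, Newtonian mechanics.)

Combined speed: v_combined = 5.6 + 61.8 = 67.4 m/s
Time to meet: t = d/v_combined = 346.2/67.4 = 5.14 s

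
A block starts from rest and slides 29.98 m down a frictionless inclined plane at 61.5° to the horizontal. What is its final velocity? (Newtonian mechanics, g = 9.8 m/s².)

a = g sin(θ) = 9.8 × sin(61.5°) = 8.6124 m/s²
v = √(2ad) = √(2 × 8.6124 × 29.98) = 22.72 m/s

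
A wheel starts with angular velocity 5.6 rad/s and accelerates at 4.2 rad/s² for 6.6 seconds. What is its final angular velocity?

ω = ω₀ + αt = 5.6 + 4.2 × 6.6 = 33.32 rad/s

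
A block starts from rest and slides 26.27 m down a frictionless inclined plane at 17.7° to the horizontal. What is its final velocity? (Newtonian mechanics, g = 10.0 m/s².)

a = g sin(θ) = 10.0 × sin(17.7°) = 3.0403 m/s²
v = √(2ad) = √(2 × 3.0403 × 26.27) = 12.64 m/s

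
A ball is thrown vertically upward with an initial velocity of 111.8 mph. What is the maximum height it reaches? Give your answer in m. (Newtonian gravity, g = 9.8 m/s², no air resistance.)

v₀ = 111.8 mph × 0.44704 = 49.9791 m/s
h_max = v₀² / (2g) = 49.9791² / (2 × 9.8) = 2497.91 / 19.6 = 127.4 m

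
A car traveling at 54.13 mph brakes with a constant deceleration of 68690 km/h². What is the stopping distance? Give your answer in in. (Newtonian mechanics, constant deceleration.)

v₀ = 54.13 mph × 0.44704 = 24.1983 m/s
a = 68690 km/h² × 7.716049382716049e-05 = 5.30015 m/s²
d = v₀² / (2a) = 24.1983² / (2 × 5.30015) = 585.558 / 10.6003 = 55.2398 m
d = 55.2398 m / 0.0254 = 2175 in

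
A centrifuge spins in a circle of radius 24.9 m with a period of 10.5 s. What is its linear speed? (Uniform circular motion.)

v = 2πr/T = 2π×24.9/10.5 = 14.9 m/s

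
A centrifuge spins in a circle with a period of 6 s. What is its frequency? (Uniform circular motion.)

f = 1/T = 1/6 = 0.1667 Hz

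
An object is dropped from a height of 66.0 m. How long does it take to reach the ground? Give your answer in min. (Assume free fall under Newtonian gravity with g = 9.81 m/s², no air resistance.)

t = √(2h/g) = √(2 × 66.0 / 9.81) = 3.6682 s
t = 3.6682 s / 60.0 = 0.06114 min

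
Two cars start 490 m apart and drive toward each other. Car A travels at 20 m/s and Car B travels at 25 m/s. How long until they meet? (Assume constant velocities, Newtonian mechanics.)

Combined speed: v_combined = 20 + 25 = 45 m/s
Time to meet: t = d/v_combined = 490/45 = 10.89 s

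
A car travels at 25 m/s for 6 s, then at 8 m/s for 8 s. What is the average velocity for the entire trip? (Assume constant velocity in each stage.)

d₁ = v₁t₁ = 25 × 6 = 150 m
d₂ = v₂t₂ = 8 × 8 = 64 m
d_total = 214 m, t_total = 14 s
v_avg = d_total/t_total = 214/14 = 15.29 m/s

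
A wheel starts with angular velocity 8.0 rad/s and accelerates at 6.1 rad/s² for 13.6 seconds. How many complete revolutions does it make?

θ = ω₀t + ½αt² = 8.0×13.6 + ½×6.1×13.6² = 672.928 rad
Total revolutions = θ/(2π) = 672.928/(2π) = 107.1
Complete revolutions = ⌊107.1⌋ = 107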